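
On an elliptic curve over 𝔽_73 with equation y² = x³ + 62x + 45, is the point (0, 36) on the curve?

y² = 36² ≡ 55; x³ + 62x + 45 = 45 ≡ 45 (mod 73). 55 ≠ 45.

no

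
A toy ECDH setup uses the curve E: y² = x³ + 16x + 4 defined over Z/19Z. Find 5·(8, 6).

(8, 13)

Write Q = (8, 6).
Repeated addition: build up to 5Q.
2Q: tangent at (8, 6): λ = (3·8² + 16)/(2·6) ≡ 18/12. 12⁻¹ ≡ 8 (mod 19), so λ ≡ 18·8 ≡ 11.
  x = λ² - 8 - 8 = 121 - 16 ≡ 10; y = λ·(8 - 10) - 6 ≡ 10. → (10, 10)
3Q: (10, 10) + (8, 6). λ = (6 - 10)/(8 - 10) ≡ 15/17 mod 19. 17⁻¹ ≡ 9 (mod 19), so λ ≡ 2.
  x = λ² - 10 - 8 = 4 - 18 ≡ 5; y = λ·(10 - 5) - 10 ≡ 0. → (5, 0)
4Q: (5, 0) + (8, 6). λ = (6 - 0)/(8 - 5) ≡ 6/3 mod 19. 3⁻¹ ≡ 13 (mod 19), so λ ≡ 2.
  x = λ² - 5 - 8 = 4 - 13 ≡ 10; y = λ·(5 - 10) - 0 ≡ 9. → (10, 9)
5Q: (10, 9) + (8, 6). λ = (6 - 9)/(8 - 10) ≡ 16/17 mod 19. 17⁻¹ ≡ 9 (mod 19) since 17·9 = 153 ≡ 1, so λ ≡ 11.
  x = λ² - 10 - 8 = 121 - 18 ≡ 8; y = λ·(10 - 8) - 9 ≡ 13. → (8, 13)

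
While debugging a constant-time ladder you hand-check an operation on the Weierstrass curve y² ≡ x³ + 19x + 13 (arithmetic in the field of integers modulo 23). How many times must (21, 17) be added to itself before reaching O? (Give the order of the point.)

2P: tangent at (21, 17): λ = (3·21² + 19)/(2·17) ≡ 8/11. 11⁻¹ ≡ 21 (mod 23) since 11·21 = 231 ≡ 1, so λ ≡ 8·21 ≡ 7.
  x = λ² - 21 - 21 = 49 - 42 ≡ 7; y = λ·(21 - 7) - 17 ≡ 12. → (7, 12)
3P: (7, 12) + (21, 17). λ = (17 - 12)/(21 - 7) ≡ 5/14 mod 23. 14⁻¹ ≡ 5 (mod 23), so λ ≡ 2.
  x = λ² - 7 - 21 = 4 - 28 ≡ 22; y = λ·(7 - 22) - 12 ≡ 4. → (22, 4)
4P: (22, 4) + (21, 17). λ = (17 - 4)/(21 - 22) ≡ 13/22 mod 23. 22⁻¹ ≡ 22 (mod 23), so λ ≡ 10.
  x = λ² - 22 - 21 = 100 - 43 ≡ 11; y = λ·(22 - 11) - 4 ≡ 14. → (11, 14)
5P: (11, 14) + (21, 17). λ = (17 - 14)/(21 - 11) ≡ 3/10 mod 23. 10⁻¹ ≡ 7 (mod 23), so λ ≡ 21.
  x = λ² - 11 - 21 = 441 - 32 ≡ 18; y = λ·(11 - 18) - 14 ≡ 0. → (18, 0)
6P: (18, 0) + (21, 17). λ = (17 - 0)/(21 - 18) ≡ 17/3 mod 23. 3⁻¹ ≡ 8 (mod 23) since 3·8 = 24 ≡ 1, so λ ≡ 21.
  x = λ² - 18 - 21 = 441 - 39 ≡ 11; y = λ·(18 - 11) - 0 ≡ 9. → (11, 9)
7P: (11, 9) + (21, 17). λ = (17 - 9)/(21 - 11) ≡ 8/10 mod 23. 10⁻¹ ≡ 7 (mod 23) since 10·7 = 70 ≡ 1, so λ ≡ 10.
  x = λ² - 11 - 21 = 100 - 32 ≡ 22; y = λ·(11 - 22) - 9 ≡ 19. → (22, 19)
8P: (22, 19) + (21, 17). λ = (17 - 19)/(21 - 22) ≡ 21/22 mod 23. 22⁻¹ ≡ 22 (mod 23), so λ ≡ 2.
  x = λ² - 22 - 21 = 4 - 43 ≡ 7; y = λ·(22 - 7) - 19 ≡ 11. → (7, 11)
9P: (7, 11) + (21, 17). λ = (17 - 11)/(21 - 7) ≡ 6/14 mod 23. 14⁻¹ ≡ 5 (mod 23), so λ ≡ 7.
  x = λ² - 7 - 21 = 49 - 28 ≡ 21; y = λ·(7 - 21) - 11 ≡ 6. → (21, 6)
10P: (21, 6) + (21, 17): same x and y₁ ≡ -y₂, so the sum is O.
10P = O, so the order is 10.

10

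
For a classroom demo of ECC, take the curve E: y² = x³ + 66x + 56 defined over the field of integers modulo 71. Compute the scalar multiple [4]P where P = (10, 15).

Repeated addition: build up to 4P.
2P: tangent at (10, 15): λ = (3·10² + 66)/(2·15) ≡ 11/30. 30⁻¹ ≡ 45 (mod 71), so λ ≡ 11·45 ≡ 69.
  x = λ² - 10 - 10 = 4761 - 20 ≡ 55; y = λ·(10 - 55) - 15 ≡ 4. → (55, 4)
3P: (55, 4) + (10, 15). λ = (15 - 4)/(10 - 55) ≡ 11/26 mod 71. 26⁻¹ ≡ 41 (mod 71), so λ ≡ 25.
  x = λ² - 55 - 10 = 625 - 65 ≡ 63; y = λ·(55 - 63) - 4 ≡ 9. → (63, 9)
4P: (63, 9) + (10, 15). λ = (15 - 9)/(10 - 63) ≡ 6/18 mod 71. 18⁻¹ ≡ 4 (mod 71), so λ ≡ 24.
  x = λ² - 63 - 10 = 576 - 73 ≡ 6; y = λ·(63 - 6) - 9 ≡ 10. → (6, 10)

(6, 10)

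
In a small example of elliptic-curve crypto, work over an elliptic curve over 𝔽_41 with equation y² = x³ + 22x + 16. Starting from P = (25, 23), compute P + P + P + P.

(30, 1)

Double-and-add on 4 = (100)₂. Start with P = (25, 23) for the leading 1-bit.
double: tangent at (25, 23): λ = (3·25² + 22)/(2·23) ≡ 11/5. 5⁻¹ ≡ 33 (mod 41), so λ ≡ 11·33 ≡ 35.
  x = λ² - 25 - 25 = 1225 - 50 ≡ 27; y = λ·(25 - 27) - 23 ≡ 30. → (27, 30)
double: tangent at (27, 30): λ = (3·27² + 22)/(2·30) ≡ 36/19. 19⁻¹ ≡ 13 (mod 41), so λ ≡ 36·13 ≡ 17.
  x = λ² - 27 - 27 = 289 - 54 ≡ 30; y = λ·(27 - 30) - 30 ≡ 1. → (30, 1)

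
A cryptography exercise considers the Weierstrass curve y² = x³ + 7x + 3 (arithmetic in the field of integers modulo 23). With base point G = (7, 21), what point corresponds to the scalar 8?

(5, 18)

Double-and-add on 8 = (1000)₂. Start with G = (7, 21) for the leading 1-bit.
double: tangent at (7, 21): λ = (3·7² + 7)/(2·21) ≡ 16/19. 19⁻¹ ≡ 17 (mod 23), so λ ≡ 16·17 ≡ 19.
  x = λ² - 7 - 7 = 361 - 14 ≡ 2; y = λ·(7 - 2) - 21 ≡ 5. → (2, 5)
double: tangent at (2, 5): λ = (3·2² + 7)/(2·5) ≡ 19/10. 10⁻¹ ≡ 7 (mod 23), so λ ≡ 19·7 ≡ 18.
  x = λ² - 2 - 2 = 324 - 4 ≡ 21; y = λ·(2 - 21) - 5 ≡ 21. → (21, 21)
double: tangent at (21, 21): λ = (3·21² + 7)/(2·21) ≡ 19/19. 19⁻¹ ≡ 17 (mod 23), so λ ≡ 19·17 ≡ 1.
  x = λ² - 21 - 21 = 1 - 42 ≡ 5; y = λ·(21 - 5) - 21 ≡ 18. → (5, 18)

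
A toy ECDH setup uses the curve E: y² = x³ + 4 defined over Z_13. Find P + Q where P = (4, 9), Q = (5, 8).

(5, 5)

(4, 9) + (5, 8). λ = (8 - 9)/(5 - 4) ≡ 12/1 mod 13. 1⁻¹ ≡ 1 (mod 13), so λ ≡ 12.
  x = λ² - 4 - 5 = 144 - 9 ≡ 5; y = λ·(4 - 5) - 9 ≡ 5. → (5, 5)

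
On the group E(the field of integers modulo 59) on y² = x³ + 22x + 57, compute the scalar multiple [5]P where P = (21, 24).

Repeated addition: build up to 5P.
2P: tangent at (21, 24): λ = (3·21² + 22)/(2·24) ≡ 47/48. 48⁻¹ ≡ 16 (mod 59), so λ ≡ 47·16 ≡ 44.
  x = λ² - 21 - 21 = 1936 - 42 ≡ 6; y = λ·(21 - 6) - 24 ≡ 46. → (6, 46)
3P: (6, 46) + (21, 24). λ = (24 - 46)/(21 - 6) ≡ 37/15 mod 59. 15⁻¹ ≡ 4 (mod 59), so λ ≡ 30.
  x = λ² - 6 - 21 = 900 - 27 ≡ 47; y = λ·(6 - 47) - 46 ≡ 22. → (47, 22)
4P: (47, 22) + (21, 24). λ = (24 - 22)/(21 - 47) ≡ 2/33 mod 59. 33⁻¹ ≡ 34 (mod 59) since 33·34 = 1122 ≡ 1, so λ ≡ 9.
  x = λ² - 47 - 21 = 81 - 68 ≡ 13; y = λ·(47 - 13) - 22 ≡ 48. → (13, 48)
5P: (13, 48) + (21, 24). λ = (24 - 48)/(21 - 13) ≡ 35/8 mod 59. 8⁻¹ ≡ 37 (mod 59), so λ ≡ 56.
  x = λ² - 13 - 21 = 3136 - 34 ≡ 34; y = λ·(13 - 34) - 48 ≡ 15. → (34, 15)

(34, 15)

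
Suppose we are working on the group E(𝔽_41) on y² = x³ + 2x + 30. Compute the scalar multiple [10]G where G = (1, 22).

(9, 11)

Repeated addition: build up to 10G.
2G: tangent at (1, 22): λ = (3·1² + 2)/(2·22) ≡ 5/3. 3⁻¹ ≡ 14 (mod 41) since 3·14 = 42 ≡ 1, so λ ≡ 5·14 ≡ 29.
  x = λ² - 1 - 1 = 841 - 2 ≡ 19; y = λ·(1 - 19) - 22 ≡ 30. → (19, 30)
3G: (19, 30) + (1, 22). λ = (22 - 30)/(1 - 19) ≡ 33/23 mod 41. 23⁻¹ ≡ 25 (mod 41), so λ ≡ 5.
  x = λ² - 19 - 1 = 25 - 20 ≡ 5; y = λ·(19 - 5) - 30 ≡ 40. → (5, 40)
4G: (5, 40) + (1, 22). λ = (22 - 40)/(1 - 5) ≡ 23/37 mod 41. 37⁻¹ ≡ 10 (mod 41) since 37·10 = 370 ≡ 1, so λ ≡ 25.
  x = λ² - 5 - 1 = 625 - 6 ≡ 4; y = λ·(5 - 4) - 40 ≡ 26. → (4, 26)
5G: (4, 26) + (1, 22). λ = (22 - 26)/(1 - 4) ≡ 37/38 mod 41. 38⁻¹ ≡ 27 (mod 41), so λ ≡ 15.
  x = λ² - 4 - 1 = 225 - 5 ≡ 15; y = λ·(4 - 15) - 26 ≡ 14. → (15, 14)
6G: (15, 14) + (1, 22). λ = (22 - 14)/(1 - 15) ≡ 8/27 mod 41. 27⁻¹ ≡ 38 (mod 41), so λ ≡ 17.
  x = λ² - 15 - 1 = 289 - 16 ≡ 27; y = λ·(15 - 27) - 14 ≡ 28. → (27, 28)
7G: (27, 28) + (1, 22). λ = (22 - 28)/(1 - 27) ≡ 35/15 mod 41. 15⁻¹ ≡ 11 (mod 41) since 15·11 = 165 ≡ 1, so λ ≡ 16.
  x = λ² - 27 - 1 = 256 - 28 ≡ 23; y = λ·(27 - 23) - 28 ≡ 36. → (23, 36)
8G: (23, 36) + (1, 22). λ = (22 - 36)/(1 - 23) ≡ 27/19 mod 41. 19⁻¹ ≡ 13 (mod 41), so λ ≡ 23.
  x = λ² - 23 - 1 = 529 - 24 ≡ 13; y = λ·(23 - 13) - 36 ≡ 30. → (13, 30)
9G: (13, 30) + (1, 22). λ = (22 - 30)/(1 - 13) ≡ 33/29 mod 41. 29⁻¹ ≡ 17 (mod 41) since 29·17 = 493 ≡ 1, so λ ≡ 28.
  x = λ² - 13 - 1 = 784 - 14 ≡ 32; y = λ·(13 - 32) - 30 ≡ 12. → (32, 12)
10G: (32, 12) + (1, 22). λ = (22 - 12)/(1 - 32) ≡ 10/10 mod 41. 10⁻¹ ≡ 37 (mod 41), so λ ≡ 1.
  x = λ² - 32 - 1 = 1 - 33 ≡ 9; y = λ·(32 - 9) - 12 ≡ 11. → (9, 11)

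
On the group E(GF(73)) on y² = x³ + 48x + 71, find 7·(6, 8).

Write G = (6, 8).
Double-and-add on 7 = (111)₂. Start with G = (6, 8) for the leading 1-bit.
double: tangent at (6, 8): λ = (3·6² + 48)/(2·8) ≡ 10/16. 16⁻¹ ≡ 32 (mod 73), so λ ≡ 10·32 ≡ 28.
  x = λ² - 6 - 6 = 784 - 12 ≡ 42; y = λ·(6 - 42) - 8 ≡ 6. → (42, 6)
add G: (42, 6) + (6, 8). λ = (8 - 6)/(6 - 42) ≡ 2/37 mod 73. 37⁻¹ ≡ 2 (mod 73), so λ ≡ 4.
  x = λ² - 42 - 6 = 16 - 48 ≡ 41; y = λ·(42 - 41) - 6 ≡ 71. → (41, 71)
double: tangent at (41, 71): λ = (3·41² + 48)/(2·71) ≡ 54/69. 69⁻¹ ≡ 18 (mod 73), so λ ≡ 54·18 ≡ 23.
  x = λ² - 41 - 41 = 529 - 82 ≡ 9; y = λ·(41 - 9) - 71 ≡ 8. → (9, 8)
add G: (9, 8) + (6, 8). λ = (8 - 8)/(6 - 9) ≡ 0/70 mod 73. 70⁻¹ ≡ 24 (mod 73), so λ ≡ 0.
  x = λ² - 9 - 6 = 0 - 15 ≡ 58; y = λ·(9 - 58) - 8 ≡ 65. → (58, 65)

(58, 65)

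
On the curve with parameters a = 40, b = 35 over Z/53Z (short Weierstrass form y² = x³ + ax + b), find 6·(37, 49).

Write Q = (37, 49).
Repeated addition: build up to 6Q.
2Q: tangent at (37, 49): λ = (3·37² + 40)/(2·49) ≡ 13/45. 45⁻¹ ≡ 33 (mod 53), so λ ≡ 13·33 ≡ 5.
  x = λ² - 37 - 37 = 25 - 74 ≡ 4; y = λ·(37 - 4) - 49 ≡ 10. → (4, 10)
3Q: (4, 10) + (37, 49). λ = (49 - 10)/(37 - 4) ≡ 39/33 mod 53. 33⁻¹ ≡ 45 (mod 53), so λ ≡ 6.
  x = λ² - 4 - 37 = 36 - 41 ≡ 48; y = λ·(4 - 48) - 10 ≡ 44. → (48, 44)
4Q: (48, 44) + (37, 49). λ = (49 - 44)/(37 - 48) ≡ 5/42 mod 53. 42⁻¹ ≡ 24 (mod 53) since 42·24 = 1008 ≡ 1, so λ ≡ 14.
  x = λ² - 48 - 37 = 196 - 85 ≡ 5; y = λ·(48 - 5) - 44 ≡ 28. → (5, 28)
5Q: (5, 28) + (37, 49). λ = (49 - 28)/(37 - 5) ≡ 21/32 mod 53. 32⁻¹ ≡ 5 (mod 53), so λ ≡ 52.
  x = λ² - 5 - 37 = 2704 - 42 ≡ 12; y = λ·(5 - 12) - 28 ≡ 32. → (12, 32)
6Q: (12, 32) + (37, 49). λ = (49 - 32)/(37 - 12) ≡ 17/25 mod 53. 25⁻¹ ≡ 17 (mod 53) since 25·17 = 425 ≡ 1, so λ ≡ 24.
  x = λ² - 12 - 37 = 576 - 49 ≡ 50; y = λ·(12 - 50) - 32 ≡ 10. → (50, 10)

(50, 10)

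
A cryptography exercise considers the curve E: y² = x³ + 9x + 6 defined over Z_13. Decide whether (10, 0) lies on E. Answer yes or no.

y² = 0² ≡ 0; x³ + 9x + 6 = 1096 ≡ 4 (mod 13). 0 ≠ 4.

no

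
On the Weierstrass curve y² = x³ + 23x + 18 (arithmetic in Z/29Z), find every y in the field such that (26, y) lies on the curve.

3, 26

x³ + 23x + 18 = 18192 ≡ 9 (mod 29).
Square roots of 9 mod 29: 3 and 26 (since 3² = 9 ≡ 9).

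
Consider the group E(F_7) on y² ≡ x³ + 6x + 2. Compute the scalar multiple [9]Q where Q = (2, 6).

O

Double-and-add on 9 = (1001)₂. Start with Q = (2, 6) for the leading 1-bit.
double: tangent at (2, 6): λ = (3·2² + 6)/(2·6) ≡ 4/5. 5⁻¹ ≡ 3 (mod 7), so λ ≡ 4·3 ≡ 5.
  x = λ² - 2 - 2 = 25 - 4 ≡ 0; y = λ·(2 - 0) - 6 ≡ 4. → (0, 4)
double: tangent at (0, 4): λ = (3·0² + 6)/(2·4) ≡ 6/1. 1⁻¹ ≡ 1 (mod 7) since 1·1 = 1 ≡ 1, so λ ≡ 6·1 ≡ 6.
  x = λ² - 0 - 0 = 36 - 0 ≡ 1; y = λ·(0 - 1) - 4 ≡ 4. → (1, 4)
double: tangent at (1, 4): λ = (3·1² + 6)/(2·4) ≡ 2/1. 1⁻¹ ≡ 1 (mod 7) since 1·1 = 1 ≡ 1, so λ ≡ 2·1 ≡ 2.
  x = λ² - 1 - 1 = 4 - 2 ≡ 2; y = λ·(1 - 2) - 4 ≡ 1. → (2, 1)
add Q: (2, 1) + (2, 6): same x and y₁ ≡ -y₂, so the sum is ∞.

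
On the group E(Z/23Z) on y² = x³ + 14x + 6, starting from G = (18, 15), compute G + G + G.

Repeated addition: build up to 3G.
2G: tangent at (18, 15): λ = (3·18² + 14)/(2·15) ≡ 20/7. 7⁻¹ ≡ 10 (mod 23), so λ ≡ 20·10 ≡ 16.
  x = λ² - 18 - 18 = 256 - 36 ≡ 13; y = λ·(18 - 13) - 15 ≡ 19. → (13, 19)
3G: (13, 19) + (18, 15). λ = (15 - 19)/(18 - 13) ≡ 19/5 mod 23. 5⁻¹ ≡ 14 (mod 23), so λ ≡ 13.
  x = λ² - 13 - 18 = 169 - 31 ≡ 0; y = λ·(13 - 0) - 19 ≡ 12. → (0, 12)

(0, 12)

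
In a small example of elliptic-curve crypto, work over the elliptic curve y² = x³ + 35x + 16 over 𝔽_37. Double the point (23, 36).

(0, 33)

tangent at (23, 36): λ = (3·23² + 35)/(2·36) ≡ 31/35. 35⁻¹ ≡ 18 (mod 37), so λ ≡ 31·18 ≡ 3.
  x = λ² - 23 - 23 = 9 - 46 ≡ 0; y = λ·(23 - 0) - 36 ≡ 33. → (0, 33)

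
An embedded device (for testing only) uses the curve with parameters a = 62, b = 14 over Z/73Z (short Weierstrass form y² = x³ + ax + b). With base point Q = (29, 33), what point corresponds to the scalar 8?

(69, 33)

Double-and-add on 8 = (1000)₂. Start with Q = (29, 33) for the leading 1-bit.
double: tangent at (29, 33): λ = (3·29² + 62)/(2·33) ≡ 30/66. 66⁻¹ ≡ 52 (mod 73), so λ ≡ 30·52 ≡ 27.
  x = λ² - 29 - 29 = 729 - 58 ≡ 14; y = λ·(29 - 14) - 33 ≡ 7. → (14, 7)
double: tangent at (14, 7): λ = (3·14² + 62)/(2·7) ≡ 66/14. 14⁻¹ ≡ 47 (mod 73), so λ ≡ 66·47 ≡ 36.
  x = λ² - 14 - 14 = 1296 - 28 ≡ 27; y = λ·(14 - 27) - 7 ≡ 36. → (27, 36)
double: tangent at (27, 36): λ = (3·27² + 62)/(2·36) ≡ 59/72. 72⁻¹ ≡ 72 (mod 73) since 72·72 = 5184 ≡ 1, so λ ≡ 59·72 ≡ 14.
  x = λ² - 27 - 27 = 196 - 54 ≡ 69; y = λ·(27 - 69) - 36 ≡ 33. → (69, 33)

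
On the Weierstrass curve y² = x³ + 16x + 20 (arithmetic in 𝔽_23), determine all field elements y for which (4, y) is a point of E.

none

x³ + 16x + 20 = 148 ≡ 10 (mod 23).
10 is a non-residue mod 23; no y exists.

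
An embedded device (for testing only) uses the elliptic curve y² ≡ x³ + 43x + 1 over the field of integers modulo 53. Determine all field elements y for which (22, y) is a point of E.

none

x³ + 43x + 1 = 11595 ≡ 41 (mod 53).
41 is a non-residue mod 53; no y exists.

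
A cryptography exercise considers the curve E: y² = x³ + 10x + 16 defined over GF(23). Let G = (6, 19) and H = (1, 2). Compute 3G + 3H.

(0, 4)

First 3G:
Repeated addition: build up to 3G.
2G: tangent at (6, 19): λ = (3·6² + 10)/(2·19) ≡ 3/15. 15⁻¹ ≡ 20 (mod 23) since 15·20 = 300 ≡ 1, so λ ≡ 3·20 ≡ 14.
  x = λ² - 6 - 6 = 196 - 12 ≡ 0; y = λ·(6 - 0) - 19 ≡ 19. → (0, 19)
3G: (0, 19) + (6, 19). λ = (19 - 19)/(6 - 0) ≡ 0/6 mod 23. 6⁻¹ ≡ 4 (mod 23) since 6·4 = 24 ≡ 1, so λ ≡ 0.
  x = λ² - 0 - 6 = 0 - 6 ≡ 17; y = λ·(0 - 17) - 19 ≡ 4. → (17, 4)
3G = (17, 4).
Next 3H:
Repeated addition: build up to 3H.
2H: tangent at (1, 2): λ = (3·1² + 10)/(2·2) ≡ 13/4. 4⁻¹ ≡ 6 (mod 23), so λ ≡ 13·6 ≡ 9.
  x = λ² - 1 - 1 = 81 - 2 ≡ 10; y = λ·(1 - 10) - 2 ≡ 9. → (10, 9)
3H: (10, 9) + (1, 2). λ = (2 - 9)/(1 - 10) ≡ 16/14 mod 23. 14⁻¹ ≡ 5 (mod 23), so λ ≡ 11.
  x = λ² - 10 - 1 = 121 - 11 ≡ 18; y = λ·(10 - 18) - 9 ≡ 18. → (18, 18)
3H = (18, 18).
Finally 3G + 3H:
(17, 4) + (18, 18). λ = (18 - 4)/(18 - 17) ≡ 14/1 mod 23. 1⁻¹ ≡ 1 (mod 23), so λ ≡ 14.
  x = λ² - 17 - 18 = 196 - 35 ≡ 0; y = λ·(17 - 0) - 4 ≡ 4. → (0, 4)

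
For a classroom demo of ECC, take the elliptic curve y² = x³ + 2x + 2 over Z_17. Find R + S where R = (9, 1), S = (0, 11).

(9, 1) + (0, 11). λ = (11 - 1)/(0 - 9) ≡ 10/8 mod 17. 8⁻¹ ≡ 15 (mod 17), so λ ≡ 14.
  x = λ² - 9 - 0 = 196 - 9 ≡ 0; y = λ·(9 - 0) - 1 ≡ 6. → (0, 6)

(0, 6)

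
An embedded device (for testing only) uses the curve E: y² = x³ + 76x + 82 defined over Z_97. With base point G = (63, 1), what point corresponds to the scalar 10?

(54, 40)

Repeated addition: build up to 10G.
2G: tangent at (63, 1): λ = (3·63² + 76)/(2·1) ≡ 52/2. 2⁻¹ ≡ 49 (mod 97), so λ ≡ 52·49 ≡ 26.
  x = λ² - 63 - 63 = 676 - 126 ≡ 65; y = λ·(63 - 65) - 1 ≡ 44. → (65, 44)
3G: (65, 44) + (63, 1). λ = (1 - 44)/(63 - 65) ≡ 54/95 mod 97. 95⁻¹ ≡ 48 (mod 97) since 95·48 = 4560 ≡ 1, so λ ≡ 70.
  x = λ² - 65 - 63 = 4900 - 128 ≡ 19; y = λ·(65 - 19) - 44 ≡ 72. → (19, 72)
4G: (19, 72) + (63, 1). λ = (1 - 72)/(63 - 19) ≡ 26/44 mod 97. 44⁻¹ ≡ 86 (mod 97) since 44·86 = 3784 ≡ 1, so λ ≡ 5.
  x = λ² - 19 - 63 = 25 - 82 ≡ 40; y = λ·(19 - 40) - 72 ≡ 17. → (40, 17)
5G: (40, 17) + (63, 1). λ = (1 - 17)/(63 - 40) ≡ 81/23 mod 97. 23⁻¹ ≡ 38 (mod 97), so λ ≡ 71.
  x = λ² - 40 - 63 = 5041 - 103 ≡ 88; y = λ·(40 - 88) - 17 ≡ 67. → (88, 67)
6G: (88, 67) + (63, 1). λ = (1 - 67)/(63 - 88) ≡ 31/72 mod 97. 72⁻¹ ≡ 31 (mod 97), so λ ≡ 88.
  x = λ² - 88 - 63 = 7744 - 151 ≡ 27; y = λ·(88 - 27) - 67 ≡ 63. → (27, 63)
7G: (27, 63) + (63, 1). λ = (1 - 63)/(63 - 27) ≡ 35/36 mod 97. 36⁻¹ ≡ 62 (mod 97), so λ ≡ 36.
  x = λ² - 27 - 63 = 1296 - 90 ≡ 42; y = λ·(27 - 42) - 63 ≡ 76. → (42, 76)
8G: (42, 76) + (63, 1). λ = (1 - 76)/(63 - 42) ≡ 22/21 mod 97. 21⁻¹ ≡ 37 (mod 97) since 21·37 = 777 ≡ 1, so λ ≡ 38.
  x = λ² - 42 - 63 = 1444 - 105 ≡ 78; y = λ·(42 - 78) - 76 ≡ 11. → (78, 11)
9G: (78, 11) + (63, 1). λ = (1 - 11)/(63 - 78) ≡ 87/82 mod 97. 82⁻¹ ≡ 84 (mod 97), so λ ≡ 33.
  x = λ² - 78 - 63 = 1089 - 141 ≡ 75; y = λ·(78 - 75) - 11 ≡ 88. → (75, 88)
10G: (75, 88) + (63, 1). λ = (1 - 88)/(63 - 75) ≡ 10/85 mod 97. 85⁻¹ ≡ 8 (mod 97) since 85·8 = 680 ≡ 1, so λ ≡ 80.
  x = λ² - 75 - 63 = 6400 - 138 ≡ 54; y = λ·(75 - 54) - 88 ≡ 40. → (54, 40)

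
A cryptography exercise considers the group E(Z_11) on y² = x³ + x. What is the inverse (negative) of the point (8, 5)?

(8, 6)

-(8, 5) = (8, -5 mod 11) = (8, 6).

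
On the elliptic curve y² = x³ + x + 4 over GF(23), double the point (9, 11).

tangent at (9, 11): λ = (3·9² + 1)/(2·11) ≡ 14/22. 22⁻¹ ≡ 22 (mod 23) since 22·22 = 484 ≡ 1, so λ ≡ 14·22 ≡ 9.
  x = λ² - 9 - 9 = 81 - 18 ≡ 17; y = λ·(9 - 17) - 11 ≡ 9. → (17, 9)

(17, 9)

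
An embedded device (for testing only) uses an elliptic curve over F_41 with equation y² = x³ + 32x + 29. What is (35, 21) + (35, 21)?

tangent at (35, 21): λ = (3·35² + 32)/(2·21) ≡ 17/1. 1⁻¹ ≡ 1 (mod 41), so λ ≡ 17·1 ≡ 17.
  x = λ² - 35 - 35 = 289 - 70 ≡ 14; y = λ·(35 - 14) - 21 ≡ 8. → (14, 8)

(14, 8)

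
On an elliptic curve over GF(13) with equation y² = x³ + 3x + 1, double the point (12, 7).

tangent at (12, 7): λ = (3·12² + 3)/(2·7) ≡ 6/1. 1⁻¹ ≡ 1 (mod 13), so λ ≡ 6·1 ≡ 6.
  x = λ² - 12 - 12 = 36 - 24 ≡ 12; y = λ·(12 - 12) - 7 ≡ 6. → (12, 6)

(12, 6)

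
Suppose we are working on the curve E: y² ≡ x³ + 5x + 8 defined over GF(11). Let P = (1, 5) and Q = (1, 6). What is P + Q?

The two points share x = 1 and their y-coordinates satisfy 5 + 6 ≡ 0 (mod 11), so they are inverses. Their sum is the point at infinity.

O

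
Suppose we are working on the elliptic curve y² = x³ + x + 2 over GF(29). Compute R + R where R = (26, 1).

(28, 0)

tangent at (26, 1): λ = (3·26² + 1)/(2·1) ≡ 28/2. 2⁻¹ ≡ 15 (mod 29) since 2·15 = 30 ≡ 1, so λ ≡ 28·15 ≡ 14.
  x = λ² - 26 - 26 = 196 - 52 ≡ 28; y = λ·(26 - 28) - 1 ≡ 0. → (28, 0)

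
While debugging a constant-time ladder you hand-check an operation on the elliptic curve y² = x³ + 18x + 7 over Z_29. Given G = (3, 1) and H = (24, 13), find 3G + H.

First 3G:
Repeated addition: build up to 3G.
2G: tangent at (3, 1): λ = (3·3² + 18)/(2·1) ≡ 16/2. 2⁻¹ ≡ 15 (mod 29), so λ ≡ 16·15 ≡ 8.
  x = λ² - 3 - 3 = 64 - 6 ≡ 0; y = λ·(3 - 0) - 1 ≡ 23. → (0, 23)
3G: (0, 23) + (3, 1). λ = (1 - 23)/(3 - 0) ≡ 7/3 mod 29. 3⁻¹ ≡ 10 (mod 29), so λ ≡ 12.
  x = λ² - 0 - 3 = 144 - 3 ≡ 25; y = λ·(0 - 25) - 23 ≡ 25. → (25, 25)
3G = (25, 25).
Finally 3G + H:
(25, 25) + (24, 13). λ = (13 - 25)/(24 - 25) ≡ 17/28 mod 29. 28⁻¹ ≡ 28 (mod 29), so λ ≡ 12.
  x = λ² - 25 - 24 = 144 - 49 ≡ 8; y = λ·(25 - 8) - 25 ≡ 5. → (8, 5)

(8, 5)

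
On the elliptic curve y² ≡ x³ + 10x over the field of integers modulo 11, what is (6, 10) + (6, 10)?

tangent at (6, 10): λ = (3·6² + 10)/(2·10) ≡ 8/9. 9⁻¹ ≡ 5 (mod 11), so λ ≡ 8·5 ≡ 7.
  x = λ² - 6 - 6 = 49 - 12 ≡ 4; y = λ·(6 - 4) - 10 ≡ 4. → (4, 4)

(4, 4)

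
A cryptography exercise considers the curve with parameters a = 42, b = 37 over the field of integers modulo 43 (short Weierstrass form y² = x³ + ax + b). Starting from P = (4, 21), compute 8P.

Double-and-add on 8 = (1000)₂. Start with P = (4, 21) for the leading 1-bit.
double: tangent at (4, 21): λ = (3·4² + 42)/(2·21) ≡ 4/42. 42⁻¹ ≡ 42 (mod 43), so λ ≡ 4·42 ≡ 39.
  x = λ² - 4 - 4 = 1521 - 8 ≡ 8; y = λ·(4 - 8) - 21 ≡ 38. → (8, 38)
double: tangent at (8, 38): λ = (3·8² + 42)/(2·38) ≡ 19/33. 33⁻¹ ≡ 30 (mod 43) since 33·30 = 990 ≡ 1, so λ ≡ 19·30 ≡ 11.
  x = λ² - 8 - 8 = 121 - 16 ≡ 19; y = λ·(8 - 19) - 38 ≡ 13. → (19, 13)
double: tangent at (19, 13): λ = (3·19² + 42)/(2·13) ≡ 7/26. 26⁻¹ ≡ 5 (mod 43), so λ ≡ 7·5 ≡ 35.
  x = λ² - 19 - 19 = 1225 - 38 ≡ 26; y = λ·(19 - 26) - 13 ≡ 0. → (26, 0)

(26, 0)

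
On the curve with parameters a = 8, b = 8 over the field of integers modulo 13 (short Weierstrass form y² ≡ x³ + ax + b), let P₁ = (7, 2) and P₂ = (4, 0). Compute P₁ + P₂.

(1, 2)

(7, 2) + (4, 0). λ = (0 - 2)/(4 - 7) ≡ 11/10 mod 13. 10⁻¹ ≡ 4 (mod 13) since 10·4 = 40 ≡ 1, so λ ≡ 5.
  x = λ² - 7 - 4 = 25 - 11 ≡ 1; y = λ·(7 - 1) - 2 ≡ 2. → (1, 2)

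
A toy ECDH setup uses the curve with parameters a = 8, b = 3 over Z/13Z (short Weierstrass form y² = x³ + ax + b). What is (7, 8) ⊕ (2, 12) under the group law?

(1, 8)

(7, 8) + (2, 12). λ = (12 - 8)/(2 - 7) ≡ 4/8 mod 13. 8⁻¹ ≡ 5 (mod 13) since 8·5 = 40 ≡ 1, so λ ≡ 7.
  x = λ² - 7 - 2 = 49 - 9 ≡ 1; y = λ·(7 - 1) - 8 ≡ 8. → (1, 8)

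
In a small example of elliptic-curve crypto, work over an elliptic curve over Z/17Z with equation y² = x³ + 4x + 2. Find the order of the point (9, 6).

7

2P: tangent at (9, 6): λ = (3·9² + 4)/(2·6) ≡ 9/12. 12⁻¹ ≡ 10 (mod 17), so λ ≡ 9·10 ≡ 5.
  x = λ² - 9 - 9 = 25 - 18 ≡ 7; y = λ·(9 - 7) - 6 ≡ 4. → (7, 4)
3P: (7, 4) + (9, 6). λ = (6 - 4)/(9 - 7) ≡ 2/2 mod 17. 2⁻¹ ≡ 9 (mod 17) since 2·9 = 18 ≡ 1, so λ ≡ 1.
  x = λ² - 7 - 9 = 1 - 16 ≡ 2; y = λ·(7 - 2) - 4 ≡ 1. → (2, 1)
4P: (2, 1) + (9, 6). λ = (6 - 1)/(9 - 2) ≡ 5/7 mod 17. 7⁻¹ ≡ 5 (mod 17) since 7·5 = 35 ≡ 1, so λ ≡ 8.
  x = λ² - 2 - 9 = 64 - 11 ≡ 2; y = λ·(2 - 2) - 1 ≡ 16. → (2, 16)
5P: (2, 16) + (9, 6). λ = (6 - 16)/(9 - 2) ≡ 7/7 mod 17. 7⁻¹ ≡ 5 (mod 17), so λ ≡ 1.
  x = λ² - 2 - 9 = 1 - 11 ≡ 7; y = λ·(2 - 7) - 16 ≡ 13. → (7, 13)
6P: (7, 13) + (9, 6). λ = (6 - 13)/(9 - 7) ≡ 10/2 mod 17. 2⁻¹ ≡ 9 (mod 17), so λ ≡ 5.
  x = λ² - 7 - 9 = 25 - 16 ≡ 9; y = λ·(7 - 9) - 13 ≡ 11. → (9, 11)
7P: (9, 11) + (9, 6): same x and y₁ ≡ -y₂, so the sum is ∞.
7P = ∞, so the order is 7.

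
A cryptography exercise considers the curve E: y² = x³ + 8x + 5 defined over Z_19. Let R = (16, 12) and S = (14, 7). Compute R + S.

(0, 9)

(16, 12) + (14, 7). λ = (7 - 12)/(14 - 16) ≡ 14/17 mod 19. 17⁻¹ ≡ 9 (mod 19), so λ ≡ 12.
  x = λ² - 16 - 14 = 144 - 30 ≡ 0; y = λ·(16 - 0) - 12 ≡ 9. → (0, 9)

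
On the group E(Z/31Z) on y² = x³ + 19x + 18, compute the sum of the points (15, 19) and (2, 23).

(24, 10)

(15, 19) + (2, 23). λ = (23 - 19)/(2 - 15) ≡ 4/18 mod 31. 18⁻¹ ≡ 19 (mod 31) since 18·19 = 342 ≡ 1, so λ ≡ 14.
  x = λ² - 15 - 2 = 196 - 17 ≡ 24; y = λ·(15 - 24) - 19 ≡ 10. → (24, 10)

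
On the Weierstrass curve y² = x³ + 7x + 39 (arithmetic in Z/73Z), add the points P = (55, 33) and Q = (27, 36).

(55, 33) + (27, 36). λ = (36 - 33)/(27 - 55) ≡ 3/45 mod 73. 45⁻¹ ≡ 13 (mod 73) since 45·13 = 585 ≡ 1, so λ ≡ 39.
  x = λ² - 55 - 27 = 1521 - 82 ≡ 52; y = λ·(55 - 52) - 33 ≡ 11. → (52, 11)

(52, 11)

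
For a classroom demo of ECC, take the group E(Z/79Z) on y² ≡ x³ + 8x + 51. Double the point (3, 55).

(70, 35)

tangent at (3, 55): λ = (3·3² + 8)/(2·55) ≡ 35/31. 31⁻¹ ≡ 51 (mod 79), so λ ≡ 35·51 ≡ 47.
  x = λ² - 3 - 3 = 2209 - 6 ≡ 70; y = λ·(3 - 70) - 55 ≡ 35. → (70, 35)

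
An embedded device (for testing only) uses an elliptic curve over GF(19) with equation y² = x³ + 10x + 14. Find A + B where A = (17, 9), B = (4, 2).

(2, 2)

(17, 9) + (4, 2). λ = (2 - 9)/(4 - 17) ≡ 12/6 mod 19. 6⁻¹ ≡ 16 (mod 19) since 6·16 = 96 ≡ 1, so λ ≡ 2.
  x = λ² - 17 - 4 = 4 - 21 ≡ 2; y = λ·(17 - 2) - 9 ≡ 2. → (2, 2)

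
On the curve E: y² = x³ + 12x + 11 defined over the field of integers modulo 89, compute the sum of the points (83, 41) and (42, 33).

(11, 36)

(83, 41) + (42, 33). λ = (33 - 41)/(42 - 83) ≡ 81/48 mod 89. 48⁻¹ ≡ 13 (mod 89) since 48·13 = 624 ≡ 1, so λ ≡ 74.
  x = λ² - 83 - 42 = 5476 - 125 ≡ 11; y = λ·(83 - 11) - 41 ≡ 36. → (11, 36)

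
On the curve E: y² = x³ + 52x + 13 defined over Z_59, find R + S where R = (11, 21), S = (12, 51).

(11, 21) + (12, 51). λ = (51 - 21)/(12 - 11) ≡ 30/1 mod 59. 1⁻¹ ≡ 1 (mod 59) since 1·1 = 1 ≡ 1, so λ ≡ 30.
  x = λ² - 11 - 12 = 900 - 23 ≡ 51; y = λ·(11 - 51) - 21 ≡ 18. → (51, 18)

(51, 18)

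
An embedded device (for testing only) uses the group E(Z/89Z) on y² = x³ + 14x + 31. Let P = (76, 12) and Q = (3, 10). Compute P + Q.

(76, 12) + (3, 10). λ = (10 - 12)/(3 - 76) ≡ 87/16 mod 89. 16⁻¹ ≡ 39 (mod 89), so λ ≡ 11.
  x = λ² - 76 - 3 = 121 - 79 ≡ 42; y = λ·(76 - 42) - 12 ≡ 6. → (42, 6)

(42, 6)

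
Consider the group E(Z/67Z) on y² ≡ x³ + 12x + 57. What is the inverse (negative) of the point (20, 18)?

-(20, 18) = (20, -18 mod 67) = (20, 49).

(20, 49)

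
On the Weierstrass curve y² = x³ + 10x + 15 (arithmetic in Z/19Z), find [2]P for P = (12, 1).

(6, 14)

tangent at (12, 1): λ = (3·12² + 10)/(2·1) ≡ 5/2. 2⁻¹ ≡ 10 (mod 19), so λ ≡ 5·10 ≡ 12.
  x = λ² - 12 - 12 = 144 - 24 ≡ 6; y = λ·(12 - 6) - 1 ≡ 14. → (6, 14)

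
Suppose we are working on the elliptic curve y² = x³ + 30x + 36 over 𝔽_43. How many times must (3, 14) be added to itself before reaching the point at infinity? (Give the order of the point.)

8

2P: tangent at (3, 14): λ = (3·3² + 30)/(2·14) ≡ 14/28. 28⁻¹ ≡ 20 (mod 43), so λ ≡ 14·20 ≡ 22.
  x = λ² - 3 - 3 = 484 - 6 ≡ 5; y = λ·(3 - 5) - 14 ≡ 28. → (5, 28)
3P: (5, 28) + (3, 14). λ = (14 - 28)/(3 - 5) ≡ 29/41 mod 43. 41⁻¹ ≡ 21 (mod 43), so λ ≡ 7.
  x = λ² - 5 - 3 = 49 - 8 ≡ 41; y = λ·(5 - 41) - 28 ≡ 21. → (41, 21)
4P: (41, 21) + (3, 14). λ = (14 - 21)/(3 - 41) ≡ 36/5 mod 43. 5⁻¹ ≡ 26 (mod 43), so λ ≡ 33.
  x = λ² - 41 - 3 = 1089 - 44 ≡ 13; y = λ·(41 - 13) - 21 ≡ 0. → (13, 0)
5P: (13, 0) + (3, 14). λ = (14 - 0)/(3 - 13) ≡ 14/33 mod 43. 33⁻¹ ≡ 30 (mod 43), so λ ≡ 33.
  x = λ² - 13 - 3 = 1089 - 16 ≡ 41; y = λ·(13 - 41) - 0 ≡ 22. → (41, 22)
6P: (41, 22) + (3, 14). λ = (14 - 22)/(3 - 41) ≡ 35/5 mod 43. 5⁻¹ ≡ 26 (mod 43) since 5·26 = 130 ≡ 1, so λ ≡ 7.
  x = λ² - 41 - 3 = 49 - 44 ≡ 5; y = λ·(41 - 5) - 22 ≡ 15. → (5, 15)
7P: (5, 15) + (3, 14). λ = (14 - 15)/(3 - 5) ≡ 42/41 mod 43. 41⁻¹ ≡ 21 (mod 43) since 41·21 = 861 ≡ 1, so λ ≡ 22.
  x = λ² - 5 - 3 = 484 - 8 ≡ 3; y = λ·(5 - 3) - 15 ≡ 29. → (3, 29)
8P: (3, 29) + (3, 14): same x and y₁ ≡ -y₂, so the sum is the point at infinity.
8P = the point at infinity, so the order is 8.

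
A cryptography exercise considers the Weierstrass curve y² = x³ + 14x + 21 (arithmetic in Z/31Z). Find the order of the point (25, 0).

2

2P: (25, 0) + (25, 0): same x and y₁ ≡ -y₂, so the sum is ∞.
2P = ∞, so the order is 2.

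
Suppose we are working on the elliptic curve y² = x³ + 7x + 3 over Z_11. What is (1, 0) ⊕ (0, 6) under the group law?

(1, 0) + (0, 6). λ = (6 - 0)/(0 - 1) ≡ 6/10 mod 11. 10⁻¹ ≡ 10 (mod 11), so λ ≡ 5.
  x = λ² - 1 - 0 = 25 - 1 ≡ 2; y = λ·(1 - 2) - 0 ≡ 6. → (2, 6)

(2, 6)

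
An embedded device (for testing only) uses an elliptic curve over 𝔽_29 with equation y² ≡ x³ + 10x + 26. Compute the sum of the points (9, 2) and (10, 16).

(9, 2) + (10, 16). λ = (16 - 2)/(10 - 9) ≡ 14/1 mod 29. 1⁻¹ ≡ 1 (mod 29) since 1·1 = 1 ≡ 1, so λ ≡ 14.
  x = λ² - 9 - 10 = 196 - 19 ≡ 3; y = λ·(9 - 3) - 2 ≡ 24. → (3, 24)

(3, 24)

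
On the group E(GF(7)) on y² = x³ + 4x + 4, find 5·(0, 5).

Write G = (0, 5).
Double-and-add on 5 = (101)₂. Start with G = (0, 5) for the leading 1-bit.
double: tangent at (0, 5): λ = (3·0² + 4)/(2·5) ≡ 4/3. 3⁻¹ ≡ 5 (mod 7), so λ ≡ 4·5 ≡ 6.
  x = λ² - 0 - 0 = 36 - 0 ≡ 1; y = λ·(0 - 1) - 5 ≡ 3. → (1, 3)
double: tangent at (1, 3): λ = (3·1² + 4)/(2·3) ≡ 0/6. 6⁻¹ ≡ 6 (mod 7), so λ ≡ 0·6 ≡ 0.
  x = λ² - 1 - 1 = 0 - 2 ≡ 5; y = λ·(1 - 5) - 3 ≡ 4. → (5, 4)
add G: (5, 4) + (0, 5). λ = (5 - 4)/(0 - 5) ≡ 1/2 mod 7. 2⁻¹ ≡ 4 (mod 7) since 2·4 = 8 ≡ 1, so λ ≡ 4.
  x = λ² - 5 - 0 = 16 - 5 ≡ 4; y = λ·(5 - 4) - 4 ≡ 0. → (4, 0)

(4, 0)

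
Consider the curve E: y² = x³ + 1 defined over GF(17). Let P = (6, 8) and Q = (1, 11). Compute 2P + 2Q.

First 2P:
Repeated addition: build up to 2P.
2P: tangent at (6, 8): λ = (3·6² + 0)/(2·8) ≡ 6/16. 16⁻¹ ≡ 16 (mod 17), so λ ≡ 6·16 ≡ 11.
  x = λ² - 6 - 6 = 121 - 12 ≡ 7; y = λ·(6 - 7) - 8 ≡ 15. → (7, 15)
2P = (7, 15).
Next 2Q:
Repeated addition: build up to 2Q.
2Q: tangent at (1, 11): λ = (3·1² + 0)/(2·11) ≡ 3/5. 5⁻¹ ≡ 7 (mod 17), so λ ≡ 3·7 ≡ 4.
  x = λ² - 1 - 1 = 16 - 2 ≡ 14; y = λ·(1 - 14) - 11 ≡ 5. → (14, 5)
2Q = (14, 5).
Finally 2P + 2Q:
(7, 15) + (14, 5). λ = (5 - 15)/(14 - 7) ≡ 7/7 mod 17. 7⁻¹ ≡ 5 (mod 17), so λ ≡ 1.
  x = λ² - 7 - 14 = 1 - 21 ≡ 14; y = λ·(7 - 14) - 15 ≡ 12. → (14, 12)

(14, 12)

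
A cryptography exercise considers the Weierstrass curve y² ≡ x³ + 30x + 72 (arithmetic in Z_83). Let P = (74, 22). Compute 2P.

(67, 12)

tangent at (74, 22): λ = (3·74² + 30)/(2·22) ≡ 24/44. 44⁻¹ ≡ 17 (mod 83), so λ ≡ 24·17 ≡ 76.
  x = λ² - 74 - 74 = 5776 - 148 ≡ 67; y = λ·(74 - 67) - 22 ≡ 12. → (67, 12)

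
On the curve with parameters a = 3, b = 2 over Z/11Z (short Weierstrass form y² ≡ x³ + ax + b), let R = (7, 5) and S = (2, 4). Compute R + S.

(6, 4)

(7, 5) + (2, 4). λ = (4 - 5)/(2 - 7) ≡ 10/6 mod 11. 6⁻¹ ≡ 2 (mod 11) since 6·2 = 12 ≡ 1, so λ ≡ 9.
  x = λ² - 7 - 2 = 81 - 9 ≡ 6; y = λ·(7 - 6) - 5 ≡ 4. → (6, 4)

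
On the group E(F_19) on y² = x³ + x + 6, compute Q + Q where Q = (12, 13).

tangent at (12, 13): λ = (3·12² + 1)/(2·13) ≡ 15/7. 7⁻¹ ≡ 11 (mod 19), so λ ≡ 15·11 ≡ 13.
  x = λ² - 12 - 12 = 169 - 24 ≡ 12; y = λ·(12 - 12) - 13 ≡ 6. → (12, 6)

(12, 6)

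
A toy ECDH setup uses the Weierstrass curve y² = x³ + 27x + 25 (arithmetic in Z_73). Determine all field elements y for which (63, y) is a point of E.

19, 54

x³ + 27x + 25 = 251773 ≡ 69 (mod 73).
Square roots of 69 mod 73: 19 and 54 (since 19² = 361 ≡ 69).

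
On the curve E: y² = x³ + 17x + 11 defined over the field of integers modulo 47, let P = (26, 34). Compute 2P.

tangent at (26, 34): λ = (3·26² + 17)/(2·34) ≡ 24/21. 21⁻¹ ≡ 9 (mod 47) since 21·9 = 189 ≡ 1, so λ ≡ 24·9 ≡ 28.
  x = λ² - 26 - 26 = 784 - 52 ≡ 27; y = λ·(26 - 27) - 34 ≡ 32. → (27, 32)

(27, 32)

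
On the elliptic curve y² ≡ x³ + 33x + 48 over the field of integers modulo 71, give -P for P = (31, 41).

-(31, 41) = (31, -41 mod 71) = (31, 30).

(31, 30)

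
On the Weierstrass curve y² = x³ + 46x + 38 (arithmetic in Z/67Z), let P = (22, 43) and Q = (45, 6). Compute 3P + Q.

First 3P:
Repeated addition: build up to 3P.
2P: tangent at (22, 43): λ = (3·22² + 46)/(2·43) ≡ 24/19. 19⁻¹ ≡ 60 (mod 67) since 19·60 = 1140 ≡ 1, so λ ≡ 24·60 ≡ 33.
  x = λ² - 22 - 22 = 1089 - 44 ≡ 40; y = λ·(22 - 40) - 43 ≡ 33. → (40, 33)
3P: (40, 33) + (22, 43). λ = (43 - 33)/(22 - 40) ≡ 10/49 mod 67. 49⁻¹ ≡ 26 (mod 67) since 49·26 = 1274 ≡ 1, so λ ≡ 59.
  x = λ² - 40 - 22 = 3481 - 62 ≡ 2; y = λ·(40 - 2) - 33 ≡ 65. → (2, 65)
3P = (2, 65).
Finally 3P + Q:
(2, 65) + (45, 6). λ = (6 - 65)/(45 - 2) ≡ 8/43 mod 67. 43⁻¹ ≡ 53 (mod 67) since 43·53 = 2279 ≡ 1, so λ ≡ 22.
  x = λ² - 2 - 45 = 484 - 47 ≡ 35; y = λ·(2 - 35) - 65 ≡ 13. → (35, 13)

(35, 13)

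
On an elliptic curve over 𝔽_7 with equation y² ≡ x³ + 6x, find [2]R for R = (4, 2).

tangent at (4, 2): λ = (3·4² + 6)/(2·2) ≡ 5/4. 4⁻¹ ≡ 2 (mod 7) since 4·2 = 8 ≡ 1, so λ ≡ 5·2 ≡ 3.
  x = λ² - 4 - 4 = 9 - 8 ≡ 1; y = λ·(4 - 1) - 2 ≡ 0. → (1, 0)

(1, 0)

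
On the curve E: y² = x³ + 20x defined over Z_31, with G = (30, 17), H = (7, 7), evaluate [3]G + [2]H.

(3, 5)

First 3G:
Repeated addition: build up to 3G.
2G: tangent at (30, 17): λ = (3·30² + 20)/(2·17) ≡ 23/3. 3⁻¹ ≡ 21 (mod 31), so λ ≡ 23·21 ≡ 18.
  x = λ² - 30 - 30 = 324 - 60 ≡ 16; y = λ·(30 - 16) - 17 ≡ 18. → (16, 18)
3G: (16, 18) + (30, 17). λ = (17 - 18)/(30 - 16) ≡ 30/14 mod 31. 14⁻¹ ≡ 20 (mod 31), so λ ≡ 11.
  x = λ² - 16 - 30 = 121 - 46 ≡ 13; y = λ·(16 - 13) - 18 ≡ 15. → (13, 15)
3G = (13, 15).
Next 2H:
Repeated addition: build up to 2H.
2H: tangent at (7, 7): λ = (3·7² + 20)/(2·7) ≡ 12/14. 14⁻¹ ≡ 20 (mod 31), so λ ≡ 12·20 ≡ 23.
  x = λ² - 7 - 7 = 529 - 14 ≡ 19; y = λ·(7 - 19) - 7 ≡ 27. → (19, 27)
2H = (19, 27).
Finally 3G + 2H:
(13, 15) + (19, 27). λ = (27 - 15)/(19 - 13) ≡ 12/6 mod 31. 6⁻¹ ≡ 26 (mod 31), so λ ≡ 2.
  x = λ² - 13 - 19 = 4 - 32 ≡ 3; y = λ·(13 - 3) - 15 ≡ 5. → (3, 5)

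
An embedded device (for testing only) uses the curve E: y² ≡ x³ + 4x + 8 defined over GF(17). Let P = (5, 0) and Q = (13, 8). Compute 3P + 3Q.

(8, 12)

First 3P:
Repeated addition: build up to 3P.
2P: (5, 0) + (5, 0): same x and y₁ ≡ -y₂, so the sum is the point at infinity.
3P: the point at infinity + (5, 0) = (5, 0) (identity).
3P = (5, 0).
Next 3Q:
Repeated addition: build up to 3Q.
2Q: tangent at (13, 8): λ = (3·13² + 4)/(2·8) ≡ 1/16. 16⁻¹ ≡ 16 (mod 17), so λ ≡ 1·16 ≡ 16.
  x = λ² - 13 - 13 = 256 - 26 ≡ 9; y = λ·(13 - 9) - 8 ≡ 5. → (9, 5)
3Q: (9, 5) + (13, 8). λ = (8 - 5)/(13 - 9) ≡ 3/4 mod 17. 4⁻¹ ≡ 13 (mod 17), so λ ≡ 5.
  x = λ² - 9 - 13 = 25 - 22 ≡ 3; y = λ·(9 - 3) - 5 ≡ 8. → (3, 8)
3Q = (3, 8).
Finally 3P + 3Q:
(5, 0) + (3, 8). λ = (8 - 0)/(3 - 5) ≡ 8/15 mod 17. 15⁻¹ ≡ 8 (mod 17), so λ ≡ 13.
  x = λ² - 5 - 3 = 169 - 8 ≡ 8; y = λ·(5 - 8) - 0 ≡ 12. → (8, 12)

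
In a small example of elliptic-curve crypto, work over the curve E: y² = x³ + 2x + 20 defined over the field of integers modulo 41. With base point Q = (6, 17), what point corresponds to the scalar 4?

(34, 14)

Double-and-add on 4 = (100)₂. Start with Q = (6, 17) for the leading 1-bit.
double: tangent at (6, 17): λ = (3·6² + 2)/(2·17) ≡ 28/34. 34⁻¹ ≡ 35 (mod 41), so λ ≡ 28·35 ≡ 37.
  x = λ² - 6 - 6 = 1369 - 12 ≡ 4; y = λ·(6 - 4) - 17 ≡ 16. → (4, 16)
double: tangent at (4, 16): λ = (3·4² + 2)/(2·16) ≡ 9/32. 32⁻¹ ≡ 9 (mod 41), so λ ≡ 9·9 ≡ 40.
  x = λ² - 4 - 4 = 1600 - 8 ≡ 34; y = λ·(4 - 34) - 16 ≡ 14. → (34, 14)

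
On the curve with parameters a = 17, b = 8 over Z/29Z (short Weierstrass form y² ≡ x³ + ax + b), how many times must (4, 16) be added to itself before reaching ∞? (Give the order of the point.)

2P: tangent at (4, 16): λ = (3·4² + 17)/(2·16) ≡ 7/3. 3⁻¹ ≡ 10 (mod 29), so λ ≡ 7·10 ≡ 12.
  x = λ² - 4 - 4 = 144 - 8 ≡ 20; y = λ·(4 - 20) - 16 ≡ 24. → (20, 24)
3P: (20, 24) + (4, 16). λ = (16 - 24)/(4 - 20) ≡ 21/13 mod 29. 13⁻¹ ≡ 9 (mod 29), so λ ≡ 15.
  x = λ² - 20 - 4 = 225 - 24 ≡ 27; y = λ·(20 - 27) - 24 ≡ 16. → (27, 16)
4P: (27, 16) + (4, 16). λ = (16 - 16)/(4 - 27) ≡ 0/6 mod 29. 6⁻¹ ≡ 5 (mod 29) since 6·5 = 30 ≡ 1, so λ ≡ 0.
  x = λ² - 27 - 4 = 0 - 31 ≡ 27; y = λ·(27 - 27) - 16 ≡ 13. → (27, 13)
5P: (27, 13) + (4, 16). λ = (16 - 13)/(4 - 27) ≡ 3/6 mod 29. 6⁻¹ ≡ 5 (mod 29) since 6·5 = 30 ≡ 1, so λ ≡ 15.
  x = λ² - 27 - 4 = 225 - 31 ≡ 20; y = λ·(27 - 20) - 13 ≡ 5. → (20, 5)
6P: (20, 5) + (4, 16). λ = (16 - 5)/(4 - 20) ≡ 11/13 mod 29. 13⁻¹ ≡ 9 (mod 29), so λ ≡ 12.
  x = λ² - 20 - 4 = 144 - 24 ≡ 4; y = λ·(20 - 4) - 5 ≡ 13. → (4, 13)
7P: (4, 13) + (4, 16): same x and y₁ ≡ -y₂, so the sum is ∞.
7P = ∞, so the order is 7.

7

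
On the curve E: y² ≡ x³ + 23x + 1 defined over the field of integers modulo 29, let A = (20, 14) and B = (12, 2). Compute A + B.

(20, 14) + (12, 2). λ = (2 - 14)/(12 - 20) ≡ 17/21 mod 29. 21⁻¹ ≡ 18 (mod 29), so λ ≡ 16.
  x = λ² - 20 - 12 = 256 - 32 ≡ 21; y = λ·(20 - 21) - 14 ≡ 28. → (21, 28)

(21, 28)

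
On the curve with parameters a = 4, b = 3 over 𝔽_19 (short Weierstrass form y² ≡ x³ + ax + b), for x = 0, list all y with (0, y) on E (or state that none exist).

x³ + 4x + 3 = 3 ≡ 3 (mod 19).
3 is a non-residue mod 19; no y exists.

none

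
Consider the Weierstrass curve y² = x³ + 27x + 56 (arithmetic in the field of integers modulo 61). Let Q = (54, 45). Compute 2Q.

(50, 40)

tangent at (54, 45): λ = (3·54² + 27)/(2·45) ≡ 52/29. 29⁻¹ ≡ 40 (mod 61), so λ ≡ 52·40 ≡ 6.
  x = λ² - 54 - 54 = 36 - 108 ≡ 50; y = λ·(54 - 50) - 45 ≡ 40. → (50, 40)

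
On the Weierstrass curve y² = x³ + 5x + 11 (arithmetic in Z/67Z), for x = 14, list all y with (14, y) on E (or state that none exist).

none

x³ + 5x + 11 = 2825 ≡ 11 (mod 67).
11 is a non-residue mod 67; no y exists.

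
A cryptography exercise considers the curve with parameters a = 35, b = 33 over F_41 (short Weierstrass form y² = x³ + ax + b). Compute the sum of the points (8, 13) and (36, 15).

(8, 13) + (36, 15). λ = (15 - 13)/(36 - 8) ≡ 2/28 mod 41. 28⁻¹ ≡ 22 (mod 41), so λ ≡ 3.
  x = λ² - 8 - 36 = 9 - 44 ≡ 6; y = λ·(8 - 6) - 13 ≡ 34. → (6, 34)

(6, 34)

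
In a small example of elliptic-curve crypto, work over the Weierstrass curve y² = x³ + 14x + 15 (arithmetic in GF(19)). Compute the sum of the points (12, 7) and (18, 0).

(12, 12)

(12, 7) + (18, 0). λ = (0 - 7)/(18 - 12) ≡ 12/6 mod 19. 6⁻¹ ≡ 16 (mod 19), so λ ≡ 2.
  x = λ² - 12 - 18 = 4 - 30 ≡ 12; y = λ·(12 - 12) - 7 ≡ 12. → (12, 12)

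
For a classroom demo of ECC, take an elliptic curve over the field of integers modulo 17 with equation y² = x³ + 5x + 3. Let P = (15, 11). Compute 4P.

(1, 3)

Double-and-add on 4 = (100)₂. Start with P = (15, 11) for the leading 1-bit.
double: tangent at (15, 11): λ = (3·15² + 5)/(2·11) ≡ 0/5. 5⁻¹ ≡ 7 (mod 17), so λ ≡ 0·7 ≡ 0.
  x = λ² - 15 - 15 = 0 - 30 ≡ 4; y = λ·(15 - 4) - 11 ≡ 6. → (4, 6)
double: tangent at (4, 6): λ = (3·4² + 5)/(2·6) ≡ 2/12. 12⁻¹ ≡ 10 (mod 17), so λ ≡ 2·10 ≡ 3.
  x = λ² - 4 - 4 = 9 - 8 ≡ 1; y = λ·(4 - 1) - 6 ≡ 3. → (1, 3)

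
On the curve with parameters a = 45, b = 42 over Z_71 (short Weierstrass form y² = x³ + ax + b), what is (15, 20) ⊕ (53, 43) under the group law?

(15, 20) + (53, 43). λ = (43 - 20)/(53 - 15) ≡ 23/38 mod 71. 38⁻¹ ≡ 43 (mod 71) since 38·43 = 1634 ≡ 1, so λ ≡ 66.
  x = λ² - 15 - 53 = 4356 - 68 ≡ 28; y = λ·(15 - 28) - 20 ≡ 45. → (28, 45)

(28, 45)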